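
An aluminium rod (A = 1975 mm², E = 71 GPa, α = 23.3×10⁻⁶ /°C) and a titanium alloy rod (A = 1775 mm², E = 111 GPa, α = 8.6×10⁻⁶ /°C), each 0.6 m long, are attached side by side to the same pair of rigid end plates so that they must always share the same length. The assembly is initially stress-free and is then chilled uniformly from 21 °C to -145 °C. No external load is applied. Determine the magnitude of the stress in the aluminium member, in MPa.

Equilibrium of a rigid end plate with no external load gives equal and opposite internal forces ±P in the two members. Since α_{aluminium} > α_{titanium alloy}, cooling drives the aluminium into tension and the titanium alloy into compression.
Setting the final lengths equal and cancelling L: (α₁ − α₂)ΔT = P/(A₁E₁) + P/(A₂E₂).
|α₁ − α₂|·ΔT = 14.7×10⁻⁶ × 166 = 0.00244.
1/(A₁E₁) + 1/(A₂E₂) = 1/(1975×71×10³) + 1/(1775×111×10³) = 1.221×10⁻⁸ N⁻¹.
So P = 0.00244 / 1.221×10⁻⁸ = 199.9 kN.
σ_{aluminium} = P/A₁ = 199900/1975 = 101.2 MPa, tensile.

σ ≈ 101 MPa (tensile)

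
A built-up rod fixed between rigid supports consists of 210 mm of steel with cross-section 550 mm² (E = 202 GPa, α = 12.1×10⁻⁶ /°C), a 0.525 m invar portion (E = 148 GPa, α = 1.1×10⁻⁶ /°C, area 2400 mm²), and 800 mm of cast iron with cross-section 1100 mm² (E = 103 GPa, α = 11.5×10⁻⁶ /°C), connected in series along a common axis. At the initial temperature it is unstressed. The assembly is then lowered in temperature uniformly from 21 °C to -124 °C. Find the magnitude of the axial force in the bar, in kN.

With the walls removed the bar would change length by δ_free = Σ αᵢΔT Lᵢ = 12.1×10⁻⁶×145×210 + 1.1×10⁻⁶×145×525 + 11.5×10⁻⁶×145×800 = 1.786 mm.
Since the ends are fixed, an axial force P builds up, equal in every segment, with P · Σ Lᵢ/(AᵢEᵢ) = δ_free.
The series flexibility is Σ Lᵢ/(AᵢEᵢ) = 210/(550×202×10³) + 525/(2400×148×10³) + 800/(1100×103×10³) = 1.043×10⁻⁵ mm/N.
So P = 1.786 / 1.043×10⁻⁵ = 171.3 kN, tensile.

P ≈ 171 kN (tensile)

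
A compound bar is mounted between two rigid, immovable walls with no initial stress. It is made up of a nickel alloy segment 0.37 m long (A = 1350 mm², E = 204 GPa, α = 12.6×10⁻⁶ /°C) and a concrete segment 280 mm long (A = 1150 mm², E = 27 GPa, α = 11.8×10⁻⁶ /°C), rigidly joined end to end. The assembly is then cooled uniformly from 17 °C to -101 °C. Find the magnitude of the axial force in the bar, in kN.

P ≈ 90.7 kN (tensile)

If the supports were absent, the total length change would be Σ αᵢΔT Lᵢ = 12.6×10⁻⁶×118×370 + 11.8×10⁻⁶×118×280 = 0.94 mm.
Since the ends are fixed, an axial force P builds up, equal in every segment, with P · Σ Lᵢ/(AᵢEᵢ) = δ_free.
Σ Lᵢ/(AᵢEᵢ) = 370/(1350×204×10³) + 280/(1150×27×10³) = 1.036×10⁻⁵ mm/N.
P = 0.94 / 1.036×10⁻⁵ = 90720 N = 90.72 kN, tensile.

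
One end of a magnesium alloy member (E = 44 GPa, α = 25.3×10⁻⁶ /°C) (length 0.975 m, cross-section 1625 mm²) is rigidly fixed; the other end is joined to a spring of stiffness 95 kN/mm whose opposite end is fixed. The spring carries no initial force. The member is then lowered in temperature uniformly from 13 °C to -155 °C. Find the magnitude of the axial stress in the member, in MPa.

σ ≈ 106 MPa (tensile)

If the spring were absent the member would shorten by αΔT L = 25.3×10⁻⁶ × 168 × 975 = 4.144 mm.
With a force P in the spring, the elastic change of the member is PL/(AE) and that of the spring is P/k; compatibility requires their sum to equal δ_free.
P [ L/(AE) + 1/k ] = δ_free → P [ 975/(1625×44×10³) + 1/(95×10³) ] = 4.144.
P = 4.144 / 2.416×10⁻⁵ = 171500 N.
σ = P/A = 171500/1625 = 105.5 MPa.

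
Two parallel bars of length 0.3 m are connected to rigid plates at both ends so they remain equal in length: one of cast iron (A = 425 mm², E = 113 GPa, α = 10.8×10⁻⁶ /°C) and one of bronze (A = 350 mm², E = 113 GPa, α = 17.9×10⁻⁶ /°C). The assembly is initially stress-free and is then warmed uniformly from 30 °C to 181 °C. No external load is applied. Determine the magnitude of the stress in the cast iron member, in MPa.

σ ≈ 54.7 MPa (tensile)

Both members must finish at the same length. With the larger α, the bronze tends to over-expand; the plates restrain it, putting the bronze in compression and the cast iron in tension. With no external load the two internal forces are equal and opposite, magnitude P.
Setting the final lengths equal and cancelling L: (α₁ − α₂)ΔT = P/(A₁E₁) + P/(A₂E₂).
|α₁ − α₂|·ΔT = 7.1×10⁻⁶ × 151 = 0.001072.
1/(A₁E₁) + 1/(A₂E₂) = 1/(425×113×10³) + 1/(350×113×10³) = 4.611×10⁻⁸ N⁻¹.
P = 0.001072 / 4.611×10⁻⁸ = 23250 N = 23.25 kN.
σ_{cast iron} = P/A₁ = 23250/425 = 54.71 MPa, tensile.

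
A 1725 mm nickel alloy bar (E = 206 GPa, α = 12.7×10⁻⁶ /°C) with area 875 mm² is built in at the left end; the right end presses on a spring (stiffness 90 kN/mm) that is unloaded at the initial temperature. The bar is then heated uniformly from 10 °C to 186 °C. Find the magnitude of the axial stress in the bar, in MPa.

Free thermal expansion: δ_free = αΔT L = 12.7×10⁻⁶ × 176 × 1725 = 3.856 mm.
With a force P in the spring, the elastic change of the bar is PL/(AE) and that of the spring is P/k; compatibility requires their sum to equal δ_free.
So P = δ_free / [L/(AE) + 1/k] = 3.856 / [ 1725/(875×206×10³) + 1/(90×10³) ].
P = 3.856 / 2.068×10⁻⁵ = 186400 N.
σ = P/A = 186400/875 = 213.1 MPa.

σ ≈ 213 MPa (compressive)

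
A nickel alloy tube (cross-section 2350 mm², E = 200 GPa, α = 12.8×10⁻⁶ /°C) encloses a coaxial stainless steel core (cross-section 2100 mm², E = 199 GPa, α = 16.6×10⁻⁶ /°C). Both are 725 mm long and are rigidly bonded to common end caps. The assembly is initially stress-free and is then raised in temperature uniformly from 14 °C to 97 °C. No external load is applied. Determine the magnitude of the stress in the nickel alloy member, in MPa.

σ ≈ 29.7 MPa (tensile)

Both members must finish at the same length. With the larger α, the stainless steel tends to over-expand; the plates restrain it, putting the stainless steel in compression and the nickel alloy in tension. With no external load the two internal forces are equal and opposite, magnitude P.
Setting the final lengths equal and cancelling L: (α₁ − α₂)ΔT = P/(A₁E₁) + P/(A₂E₂).
|α₁ − α₂|·ΔT = 3.8×10⁻⁶ × 83 = 0.0003154.
1/(A₁E₁) + 1/(A₂E₂) = 1/(2350×200×10³) + 1/(2100×199×10³) = 4.521×10⁻⁹ N⁻¹.
P = 0.0003154 / 4.521×10⁻⁹ = 69770 N = 69.77 kN.
σ_{nickel alloy} = P/A₁ = 69770/2350 = 29.69 MPa, tensile.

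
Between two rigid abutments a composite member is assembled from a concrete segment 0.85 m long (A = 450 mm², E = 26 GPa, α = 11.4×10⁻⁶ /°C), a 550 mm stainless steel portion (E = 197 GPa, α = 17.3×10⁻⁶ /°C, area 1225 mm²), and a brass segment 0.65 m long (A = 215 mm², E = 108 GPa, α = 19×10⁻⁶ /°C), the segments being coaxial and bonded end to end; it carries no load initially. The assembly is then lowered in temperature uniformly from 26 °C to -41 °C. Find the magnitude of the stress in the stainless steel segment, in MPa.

σ ≈ 16.8 MPa (tensile)

With the walls removed the bar would change length by δ_free = Σ αᵢΔT Lᵢ = 11.4×10⁻⁶×67×850 + 17.3×10⁻⁶×67×550 + 19×10⁻⁶×67×650 = 2.114 mm.
The rigid supports impose zero overall length change; the single axial force P common to all segments must satisfy P Σ Lᵢ/(AᵢEᵢ) = δ_free.
The series flexibility is Σ Lᵢ/(AᵢEᵢ) = 850/(450×26×10³) + 550/(1225×197×10³) + 650/(215×108×10³) = 0.0001029 mm/N.
Hence P = δ_free / Σ(L/AE) = 2.114/0.0001029 = 20.54 kN (tensile).
σ_{stainless steel} = P / A = 20540 / 1225 = 16.77 MPa.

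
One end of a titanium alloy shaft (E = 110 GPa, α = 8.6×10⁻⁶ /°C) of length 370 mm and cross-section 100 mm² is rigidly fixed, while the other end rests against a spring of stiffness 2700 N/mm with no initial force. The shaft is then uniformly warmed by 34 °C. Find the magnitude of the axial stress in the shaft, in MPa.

σ ≈ 2.68 MPa (compressive)

Free thermal expansion: δ_free = αΔT L = 8.6×10⁻⁶ × 34 × 370 = 0.1082 mm.
Let P be the compressive force at the spring. The shaft shortens elastically by PL/(AE) and the spring compresses by P/k; together these equal δ_free.
So P = δ_free / [L/(AE) + 1/k] = 0.1082 / [ 370/(100×110×10³) + 1/(2700) ].
P = 0.1082 / 0.000404 = 267.8 N.
σ = P/A = 267.8/100 = 2.678 MPa.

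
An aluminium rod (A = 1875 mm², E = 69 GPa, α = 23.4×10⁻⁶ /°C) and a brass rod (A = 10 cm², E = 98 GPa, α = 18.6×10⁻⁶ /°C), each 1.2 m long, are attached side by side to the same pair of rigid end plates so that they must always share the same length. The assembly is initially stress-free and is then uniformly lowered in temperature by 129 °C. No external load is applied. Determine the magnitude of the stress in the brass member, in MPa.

The aluminium has the larger α, so on cooling it would change length more than the brass if both were free. The rigid plates force a common final length, so the aluminium is put into tension and the brass into compression, with equal and opposite forces P (no external load).
Equating the net (thermal + elastic) strains gives |α₁ − α₂|·ΔT = P·[1/(A₁E₁) + 1/(A₂E₂)].
|α₁ − α₂|·ΔT = 4.8×10⁻⁶ × 129 = 0.0006192.
1/(A₁E₁) + 1/(A₂E₂) = 1/(1875×69×10³) + 1/(1000×98×10³) = 1.793×10⁻⁸ N⁻¹.
So P = 0.0006192 / 1.793×10⁻⁸ = 34.53 kN.
σ_{brass} = P/A₂ = 34530/1000 = 34.53 MPa, compressive.

σ ≈ 34.5 MPa (compressive)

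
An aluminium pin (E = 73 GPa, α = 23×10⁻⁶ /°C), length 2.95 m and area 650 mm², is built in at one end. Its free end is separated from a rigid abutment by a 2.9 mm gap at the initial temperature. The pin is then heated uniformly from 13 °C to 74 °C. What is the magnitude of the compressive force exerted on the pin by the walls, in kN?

Free thermal elongation = αΔT L = 23×10⁻⁶ × 61 × 2950 = 4.139 mm.
This exceeds the 2.9 mm gap, so the wall pushes back. The portion of expansion that must be recovered elastically is δ_free − gap = 4.139 − 2.9 = 1.239 mm.
Compatibility: PL/(AE) = 1.239 mm, so σ = P/A = E × (1.239/2950) = 30.66 MPa.
Force on the wall = σA = 30.66 × 650 mm² = 19.93 kN.

P ≈ 19.9 kN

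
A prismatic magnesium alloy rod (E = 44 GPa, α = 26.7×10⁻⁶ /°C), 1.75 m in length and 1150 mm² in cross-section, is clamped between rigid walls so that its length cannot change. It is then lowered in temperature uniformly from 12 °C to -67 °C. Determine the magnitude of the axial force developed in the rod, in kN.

With zero net strain, σ = E·αΔT = 44 GPa × 26.7×10⁻⁶ × 79 = 92.81 MPa.
P = AEαΔT = 1150 × 44×10³ × 26.7×10⁻⁶ × 79 = 106.7 kN (tensile).

P ≈ 107 kN (tensile)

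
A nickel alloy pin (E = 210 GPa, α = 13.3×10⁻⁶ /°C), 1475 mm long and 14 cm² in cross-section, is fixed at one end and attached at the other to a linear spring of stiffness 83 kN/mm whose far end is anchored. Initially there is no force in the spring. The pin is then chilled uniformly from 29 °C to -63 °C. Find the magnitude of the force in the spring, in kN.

P ≈ 106 kN

Free thermal contraction: δ_free = αΔT L = 13.3×10⁻⁶ × 92 × 1475 = 1.805 mm.
With a force P in the spring, the elastic change of the pin is PL/(AE) and that of the spring is P/k; compatibility requires their sum to equal δ_free.
P [ L/(AE) + 1/k ] = δ_free → P [ 1475/(1400×210×10³) + 1/(83×10³) ] = 1.805.
P = 1.805 / 1.707×10⁻⁵ = 105800 N.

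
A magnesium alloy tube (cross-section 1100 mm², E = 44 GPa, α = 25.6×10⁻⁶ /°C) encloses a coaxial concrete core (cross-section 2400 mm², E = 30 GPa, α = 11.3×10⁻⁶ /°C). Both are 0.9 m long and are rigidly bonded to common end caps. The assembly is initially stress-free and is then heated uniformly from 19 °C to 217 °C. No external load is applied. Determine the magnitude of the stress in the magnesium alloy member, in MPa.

σ ≈ 74.5 MPa (compressive)

Equilibrium of a rigid end plate with no external load gives equal and opposite internal forces ±P in the two members. Since α_{magnesium alloy} > α_{concrete}, heating drives the magnesium alloy into compression and the concrete into tension.
Equating the net (thermal + elastic) strains gives |α₁ − α₂|·ΔT = P·[1/(A₁E₁) + 1/(A₂E₂)].
|α₁ − α₂|·ΔT = 14.3×10⁻⁶ × 198 = 0.002831.
1/(A₁E₁) + 1/(A₂E₂) = 1/(1100×44×10³) + 1/(2400×30×10³) = 3.455×10⁻⁸ N⁻¹.
P = 0.002831 / 3.455×10⁻⁸ = 81950 N = 81.95 kN.
σ_{magnesium alloy} = P/A₁ = 81950/1100 = 74.5 MPa, compressive.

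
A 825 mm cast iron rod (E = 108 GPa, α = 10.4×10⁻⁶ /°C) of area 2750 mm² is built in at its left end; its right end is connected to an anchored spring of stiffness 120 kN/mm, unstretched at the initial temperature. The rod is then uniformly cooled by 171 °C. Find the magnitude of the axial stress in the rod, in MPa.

If the spring were absent the rod would shorten by αΔT L = 10.4×10⁻⁶ × 171 × 825 = 1.467 mm.
With a force P in the spring, the elastic change of the rod is PL/(AE) and that of the spring is P/k; compatibility requires their sum to equal δ_free.
So P = δ_free / [L/(AE) + 1/k] = 1.467 / [ 825/(2750×108×10³) + 1/(120×10³) ].
P = 1.467 / 1.111×10⁻⁵ = 132000 N.
σ = P/A = 132000/2750 = 48.02 MPa.

σ ≈ 48 MPa (tensile)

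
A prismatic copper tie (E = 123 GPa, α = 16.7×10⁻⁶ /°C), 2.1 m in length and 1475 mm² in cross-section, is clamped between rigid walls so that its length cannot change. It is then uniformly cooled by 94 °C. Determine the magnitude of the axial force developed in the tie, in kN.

P ≈ 285 kN (tensile)

Full restraint means ε = 0, so the stress is σ = EαΔT = 123×10³ × 16.7×10⁻⁶ × 94 = 193.1 MPa.
P = AEαΔT = 1475 × 123×10³ × 16.7×10⁻⁶ × 94 = 284.8 kN (tensile).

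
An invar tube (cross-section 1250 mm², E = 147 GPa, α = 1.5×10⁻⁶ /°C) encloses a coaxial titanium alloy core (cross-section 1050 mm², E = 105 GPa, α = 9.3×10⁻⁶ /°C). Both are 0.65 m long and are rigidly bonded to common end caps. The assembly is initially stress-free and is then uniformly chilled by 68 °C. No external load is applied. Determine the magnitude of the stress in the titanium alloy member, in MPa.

The titanium alloy has the larger α, so on cooling it would change length more than the invar if both were free. The rigid plates force a common final length, so the titanium alloy is put into tension and the invar into compression, with equal and opposite forces P (no external load).
Setting the final lengths equal and cancelling L: (α₁ − α₂)ΔT = P/(A₁E₁) + P/(A₂E₂).
|α₁ − α₂|·ΔT = 7.8×10⁻⁶ × 68 = 0.0005304.
1/(A₁E₁) + 1/(A₂E₂) = 1/(1250×147×10³) + 1/(1050×105×10³) = 1.451×10⁻⁸ N⁻¹.
P = 0.0005304 / 1.451×10⁻⁸ = 36550 N = 36.55 kN.
σ_{titanium alloy} = P/A₂ = 36550/1050 = 34.81 MPa, tensile.

σ ≈ 34.8 MPa (tensile)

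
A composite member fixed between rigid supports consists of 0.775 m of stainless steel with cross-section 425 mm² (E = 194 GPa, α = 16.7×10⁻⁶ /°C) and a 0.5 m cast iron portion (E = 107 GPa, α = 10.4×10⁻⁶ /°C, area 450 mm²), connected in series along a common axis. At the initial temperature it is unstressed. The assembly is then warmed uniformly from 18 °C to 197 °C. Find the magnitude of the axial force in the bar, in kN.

With the walls removed the bar would change length by δ_free = Σ αᵢΔT Lᵢ = 16.7×10⁻⁶×179×775 + 10.4×10⁻⁶×179×500 = 3.248 mm.
The walls prevent any net length change, so an axial force P (same in every segment) develops. Compatibility: P · Σ Lᵢ/(AᵢEᵢ) = δ_free.
The series flexibility is Σ Lᵢ/(AᵢEᵢ) = 775/(425×194×10³) + 500/(450×107×10³) = 1.978×10⁻⁵ mm/N.
Hence P = δ_free / Σ(L/AE) = 3.248/1.978×10⁻⁵ = 164.1 kN (compressive).

P ≈ 164 kN (compressive)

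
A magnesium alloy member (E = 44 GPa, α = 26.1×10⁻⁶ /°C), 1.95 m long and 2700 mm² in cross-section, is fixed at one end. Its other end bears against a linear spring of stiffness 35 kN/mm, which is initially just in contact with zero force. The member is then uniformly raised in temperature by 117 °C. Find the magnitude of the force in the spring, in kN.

If the spring were absent the member would lengthen by αΔT L = 26.1×10⁻⁶ × 117 × 1950 = 5.955 mm.
Let P be the compressive force at the spring. The member shortens elastically by PL/(AE) and the spring compresses by P/k; together these equal δ_free.
P [ L/(AE) + 1/k ] = δ_free → P [ 1950/(2700×44×10³) + 1/(35×10³) ] = 5.955.
P = 5.955 / 4.499×10⁻⁵ = 132400 N.

P ≈ 132 kN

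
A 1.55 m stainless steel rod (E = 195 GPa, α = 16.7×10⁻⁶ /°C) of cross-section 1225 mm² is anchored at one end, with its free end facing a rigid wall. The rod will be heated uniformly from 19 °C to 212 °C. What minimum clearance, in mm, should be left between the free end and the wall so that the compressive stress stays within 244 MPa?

g ≈ 3.06 mm

Free expansion if unrestrained: δ_free = αΔT L = 16.7×10⁻⁶ × 193 × 1550 = 4.996 mm.
A stress of 244 MPa corresponds to the wall pushing the rod back by σL/E = 244×1550/(195×10³) = 1.939 mm.
So the gap has to take up the difference, g_min = δ_free − σL/E = 4.996 − 1.939 = 3.056 mm.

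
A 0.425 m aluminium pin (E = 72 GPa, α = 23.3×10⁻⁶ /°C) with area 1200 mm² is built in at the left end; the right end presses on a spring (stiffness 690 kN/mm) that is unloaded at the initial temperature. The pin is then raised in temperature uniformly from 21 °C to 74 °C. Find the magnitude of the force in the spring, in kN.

P ≈ 82.4 kN

Free thermal expansion: δ_free = αΔT L = 23.3×10⁻⁶ × 53 × 425 = 0.5248 mm.
With a force P in the spring, the elastic change of the pin is PL/(AE) and that of the spring is P/k; compatibility requires their sum to equal δ_free.
P [ L/(AE) + 1/k ] = δ_free → P [ 425/(1200×72×10³) + 1/(690×10³) ] = 0.5248.
P = 0.5248 / 6.368×10⁻⁶ = 82410 N.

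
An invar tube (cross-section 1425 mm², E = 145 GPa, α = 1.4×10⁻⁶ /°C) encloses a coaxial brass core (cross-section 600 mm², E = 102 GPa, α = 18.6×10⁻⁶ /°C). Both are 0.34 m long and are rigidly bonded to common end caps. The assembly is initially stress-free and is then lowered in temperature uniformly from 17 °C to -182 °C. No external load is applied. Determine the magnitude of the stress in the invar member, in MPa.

σ ≈ 113 MPa (compressive)

Both members must finish at the same length. With the larger α, the brass tends to over-contract; the plates restrain it, putting the brass in tension and the invar in compression. With no external load the two internal forces are equal and opposite, magnitude P.
Compatibility of the two members (thermal + elastic change equal): (α₁ − α₂)ΔT = P·[1/(A₁E₁) + 1/(A₂E₂)].
|α₁ − α₂|·ΔT = 17.2×10⁻⁶ × 199 = 0.003423.
1/(A₁E₁) + 1/(A₂E₂) = 1/(1425×145×10³) + 1/(600×102×10³) = 2.118×10⁻⁸ N⁻¹.
P = 0.003423 / 2.118×10⁻⁸ = 161600 N = 161.6 kN.
σ_{invar} = P/A₁ = 161600/1425 = 113.4 MPa, compressive.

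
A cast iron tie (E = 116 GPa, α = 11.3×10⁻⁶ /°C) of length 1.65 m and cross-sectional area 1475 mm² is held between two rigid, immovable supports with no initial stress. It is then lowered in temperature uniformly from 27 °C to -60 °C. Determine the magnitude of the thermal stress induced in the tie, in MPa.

σ ≈ 114 MPa (tensile)

The supports are rigid, so the total axial strain is zero. The restrained thermal strain is ε = αΔT = 11.3×10⁻⁶ × 87 = 983.1×10⁻⁶.
σ = EαΔT = 116×10³ × 11.3×10⁻⁶ × 87 = 114 MPa (tensile; the tie is trying to contract).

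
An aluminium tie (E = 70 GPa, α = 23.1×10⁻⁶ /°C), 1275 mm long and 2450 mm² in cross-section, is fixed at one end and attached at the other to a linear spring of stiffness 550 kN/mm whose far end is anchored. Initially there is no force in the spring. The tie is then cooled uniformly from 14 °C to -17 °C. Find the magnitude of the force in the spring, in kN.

P ≈ 98.7 kN

If the spring were absent the tie would shorten by αΔT L = 23.1×10⁻⁶ × 31 × 1275 = 0.913 mm.
With a force P in the spring, the elastic change of the tie is PL/(AE) and that of the spring is P/k; compatibility requires their sum to equal δ_free.
P [ L/(AE) + 1/k ] = δ_free → P [ 1275/(2450×70×10³) + 1/(550×10³) ] = 0.913.
P = 0.913 / 9.253×10⁻⁶ = 98680 N.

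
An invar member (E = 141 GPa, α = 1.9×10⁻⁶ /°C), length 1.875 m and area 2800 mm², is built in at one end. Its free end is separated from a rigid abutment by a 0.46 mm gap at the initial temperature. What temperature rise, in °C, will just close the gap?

ΔT ≈ 129 °C

Contact occurs when the free expansion equals the gap: αΔT L = 0.46 mm.
So ΔT = g/(αL) = 0.46/(1.9×10⁻⁶ × 1875) = 129.1 °C.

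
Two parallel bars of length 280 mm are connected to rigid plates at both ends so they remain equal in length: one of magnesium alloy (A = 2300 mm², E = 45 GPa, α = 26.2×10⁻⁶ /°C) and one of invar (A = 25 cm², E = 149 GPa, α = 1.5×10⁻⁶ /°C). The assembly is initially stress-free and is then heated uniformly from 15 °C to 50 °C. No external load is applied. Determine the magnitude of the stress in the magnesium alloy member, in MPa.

Equilibrium of a rigid end plate with no external load gives equal and opposite internal forces ±P in the two members. Since α_{magnesium alloy} > α_{invar}, heating drives the magnesium alloy into compression and the invar into tension.
Compatibility of the two members (thermal + elastic change equal): (α₁ − α₂)ΔT = P·[1/(A₁E₁) + 1/(A₂E₂)].
|α₁ − α₂|·ΔT = 24.7×10⁻⁶ × 35 = 0.0008645.
1/(A₁E₁) + 1/(A₂E₂) = 1/(2300×45×10³) + 1/(2500×149×10³) = 1.235×10⁻⁸ N⁻¹.
P = 0.0008645 / 1.235×10⁻⁸ = 70020 N = 70.02 kN.
σ_{magnesium alloy} = P/A₁ = 70020/2300 = 30.44 MPa, compressive.

σ ≈ 30.4 MPa (compressive)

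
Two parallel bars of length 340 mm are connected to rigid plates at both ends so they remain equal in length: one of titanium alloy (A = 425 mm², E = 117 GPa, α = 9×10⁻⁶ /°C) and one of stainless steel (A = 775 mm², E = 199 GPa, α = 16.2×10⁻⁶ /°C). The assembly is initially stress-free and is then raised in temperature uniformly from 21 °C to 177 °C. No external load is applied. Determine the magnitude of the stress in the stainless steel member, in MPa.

The stainless steel has the larger α, so on heating it would change length more than the titanium alloy if both were free. The rigid plates force a common final length, so the stainless steel is put into compression and the titanium alloy into tension, with equal and opposite forces P (no external load).
Equating the net (thermal + elastic) strains gives |α₁ − α₂|·ΔT = P·[1/(A₁E₁) + 1/(A₂E₂)].
|α₁ − α₂|·ΔT = 7.2×10⁻⁶ × 156 = 0.001123.
1/(A₁E₁) + 1/(A₂E₂) = 1/(425×117×10³) + 1/(775×199×10³) = 2.659×10⁻⁸ N⁻¹.
P = 0.001123 / 2.659×10⁻⁸ = 42230 N = 42.23 kN.
σ_{stainless steel} = P/A₂ = 42230/775 = 54.5 MPa, compressive.

σ ≈ 54.5 MPa (compressive)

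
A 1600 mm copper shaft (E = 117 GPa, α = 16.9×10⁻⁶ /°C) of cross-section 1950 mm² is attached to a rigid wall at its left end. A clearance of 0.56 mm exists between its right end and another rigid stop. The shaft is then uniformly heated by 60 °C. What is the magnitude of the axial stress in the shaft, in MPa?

Unrestrained expansion: δ_free = αΔT L = 16.9×10⁻⁶ × 60 × 1600 = 1.622 mm.
After closing the 0.56 mm clearance, 1.622 − 0.56 = 1.062 mm of expansion remains to be suppressed by the wall.
Compatibility: PL/(AE) = 1.062 mm, so σ = P/A = E × (1.062/1600) = 77.69 MPa.

σ ≈ 77.7 MPa (compressive)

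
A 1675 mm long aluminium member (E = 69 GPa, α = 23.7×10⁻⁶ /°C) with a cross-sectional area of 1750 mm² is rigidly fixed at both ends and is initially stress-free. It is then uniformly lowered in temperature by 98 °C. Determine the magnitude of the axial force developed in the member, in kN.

The ends cannot move, so σ = EαΔT = 69×10³ × 23.7×10⁻⁶ × 98 = 160.3 MPa.
Then P = σA = 160.3 × 1750 mm² = 280.5 kN, tensile.

P ≈ 280 kN (tensile)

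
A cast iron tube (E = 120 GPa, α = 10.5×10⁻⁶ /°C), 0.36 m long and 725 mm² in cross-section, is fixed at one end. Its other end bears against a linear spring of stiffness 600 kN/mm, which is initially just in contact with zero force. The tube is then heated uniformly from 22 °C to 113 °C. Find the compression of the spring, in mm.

δ ≈ 0.0988 mm

If the spring were absent the tube would lengthen by αΔT L = 10.5×10⁻⁶ × 91 × 360 = 0.344 mm.
Let P be the compressive force at the spring. The tube shortens elastically by PL/(AE) and the spring compresses by P/k; together these equal δ_free.
So P = δ_free / [L/(AE) + 1/k] = 0.344 / [ 360/(725×120×10³) + 1/(600×10³) ].
P = 0.344 / 5.805×10⁻⁶ = 59260 N.
Spring compression = P/k = 59260/(600×10³) = 0.09877 mm.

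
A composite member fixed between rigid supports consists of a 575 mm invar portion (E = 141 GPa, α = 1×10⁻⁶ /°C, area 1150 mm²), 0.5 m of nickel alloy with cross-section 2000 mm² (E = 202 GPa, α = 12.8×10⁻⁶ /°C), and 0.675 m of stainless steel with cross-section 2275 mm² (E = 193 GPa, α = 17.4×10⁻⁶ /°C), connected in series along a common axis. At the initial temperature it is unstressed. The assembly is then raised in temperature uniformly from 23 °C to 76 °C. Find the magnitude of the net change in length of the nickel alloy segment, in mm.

Free thermal expansion of the whole bar: Σ αᵢΔT Lᵢ = 1×10⁻⁶×53×575 + 12.8×10⁻⁶×53×500 + 17.4×10⁻⁶×53×675 = 0.9922 mm.
The walls prevent any net length change, so an axial force P (same in every segment) develops. Compatibility: P · Σ Lᵢ/(AᵢEᵢ) = δ_free.
The series flexibility is Σ Lᵢ/(AᵢEᵢ) = 575/(1150×141×10³) + 500/(2000×202×10³) + 675/(2275×193×10³) = 6.321×10⁻⁶ mm/N.
So P = 0.9922 / 6.321×10⁻⁶ = 157 kN, compressive.
For the nickel alloy segment, free thermal change = 12.8×10⁻⁶×53×500 = 0.3392 mm and elastic change from P = 157000×500/(2000×202×10³) = 0.1943 mm; these oppose, so the net change is 0.145 mm (segment lengthens).

|ΔL| ≈ 0.145 mm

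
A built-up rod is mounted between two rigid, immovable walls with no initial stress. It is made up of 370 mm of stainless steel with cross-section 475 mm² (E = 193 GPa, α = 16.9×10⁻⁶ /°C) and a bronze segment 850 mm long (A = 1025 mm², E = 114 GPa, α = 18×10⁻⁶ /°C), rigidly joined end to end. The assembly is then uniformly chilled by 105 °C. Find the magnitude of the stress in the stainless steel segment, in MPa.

σ ≈ 421 MPa (tensile)

With the walls removed the bar would change length by δ_free = Σ αᵢΔT Lᵢ = 16.9×10⁻⁶×105×370 + 18×10⁻⁶×105×850 = 2.263 mm.
The walls prevent any net length change, so an axial force P (same in every segment) develops. Compatibility: P · Σ Lᵢ/(AᵢEᵢ) = δ_free.
The series flexibility is Σ Lᵢ/(AᵢEᵢ) = 370/(475×193×10³) + 850/(1025×114×10³) = 1.131×10⁻⁵ mm/N.
P = 2.263 / 1.131×10⁻⁵ = 200100 N = 200.1 kN, tensile.
σ_{stainless steel} = P / A = 200100 / 475 = 421.2 MPa.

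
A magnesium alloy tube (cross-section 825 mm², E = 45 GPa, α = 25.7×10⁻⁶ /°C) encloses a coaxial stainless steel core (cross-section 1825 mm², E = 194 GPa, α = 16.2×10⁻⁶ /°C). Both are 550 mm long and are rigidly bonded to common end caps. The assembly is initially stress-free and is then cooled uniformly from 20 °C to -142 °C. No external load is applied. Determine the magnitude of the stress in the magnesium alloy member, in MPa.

Equilibrium of a rigid end plate with no external load gives equal and opposite internal forces ±P in the two members. Since α_{magnesium alloy} > α_{stainless steel}, cooling drives the magnesium alloy into tension and the stainless steel into compression.
Setting the final lengths equal and cancelling L: (α₁ − α₂)ΔT = P/(A₁E₁) + P/(A₂E₂).
|α₁ − α₂|·ΔT = 9.5×10⁻⁶ × 162 = 0.001539.
1/(A₁E₁) + 1/(A₂E₂) = 1/(825×45×10³) + 1/(1825×194×10³) = 2.976×10⁻⁸ N⁻¹.
So P = 0.001539 / 2.976×10⁻⁸ = 51.71 kN.
σ_{magnesium alloy} = P/A₁ = 51710/825 = 62.68 MPa, tensile.

σ ≈ 62.7 MPa (tensile)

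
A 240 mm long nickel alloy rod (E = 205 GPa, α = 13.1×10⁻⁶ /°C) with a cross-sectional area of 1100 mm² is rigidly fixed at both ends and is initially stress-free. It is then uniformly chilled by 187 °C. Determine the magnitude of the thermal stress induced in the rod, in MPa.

σ ≈ 502 MPa (tensile)

With length fixed, the mechanical strain must cancel the thermal strain αΔT = 13.1×10⁻⁶ × 187 = 2449.7×10⁻⁶.
σ = EαΔT = 205×10³ × 13.1×10⁻⁶ × 187 = 502.2 MPa (tensile; the rod is trying to contract).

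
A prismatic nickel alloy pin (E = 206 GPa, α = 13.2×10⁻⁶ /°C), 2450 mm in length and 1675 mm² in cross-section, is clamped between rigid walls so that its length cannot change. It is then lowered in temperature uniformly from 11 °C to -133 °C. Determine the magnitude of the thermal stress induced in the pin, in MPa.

Because both ends are immovable the net strain is zero, and the suppressed thermal strain is αΔT = 13.2×10⁻⁶ × 144 = 1900.8×10⁻⁶.
The stress required to suppress this strain is σ = Eε = 206×10³ × 1900.8×10⁻⁶ = 391.6 MPa, tensile since the pin is trying to contract.

σ ≈ 392 MPa (tensile)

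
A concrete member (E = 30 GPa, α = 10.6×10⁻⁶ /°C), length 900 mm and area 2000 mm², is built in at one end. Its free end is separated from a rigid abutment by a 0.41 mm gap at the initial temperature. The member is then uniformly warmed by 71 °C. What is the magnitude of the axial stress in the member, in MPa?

If the wall were absent the member would grow by αΔT L = 10.6×10⁻⁶ × 71 × 900 = 0.6773 mm.
This exceeds the 0.41 mm gap, so the wall pushes back. The portion of expansion that must be recovered elastically is δ_free − gap = 0.6773 − 0.41 = 0.2673 mm.
Compatibility: PL/(AE) = 0.2673 mm, so σ = P/A = E × (0.2673/900) = 8.911 MPa.

σ ≈ 8.91 MPa (compressive)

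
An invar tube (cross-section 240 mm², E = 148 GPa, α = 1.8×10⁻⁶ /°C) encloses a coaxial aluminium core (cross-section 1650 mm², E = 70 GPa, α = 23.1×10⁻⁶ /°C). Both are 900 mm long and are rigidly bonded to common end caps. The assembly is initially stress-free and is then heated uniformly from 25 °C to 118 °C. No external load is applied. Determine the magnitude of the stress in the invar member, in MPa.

The aluminium has the larger α, so on heating it would change length more than the invar if both were free. The rigid plates force a common final length, so the aluminium is put into compression and the invar into tension, with equal and opposite forces P (no external load).
Setting the final lengths equal and cancelling L: (α₁ − α₂)ΔT = P/(A₁E₁) + P/(A₂E₂).
|α₁ − α₂|·ΔT = 21.3×10⁻⁶ × 93 = 0.001981.
1/(A₁E₁) + 1/(A₂E₂) = 1/(240×148×10³) + 1/(1650×70×10³) = 3.681×10⁻⁸ N⁻¹.
P = 0.001981 / 3.681×10⁻⁸ = 53810 N = 53.81 kN.
σ_{invar} = P/A₁ = 53810/240 = 224.2 MPa, tensile.

σ ≈ 224 MPa (tensile)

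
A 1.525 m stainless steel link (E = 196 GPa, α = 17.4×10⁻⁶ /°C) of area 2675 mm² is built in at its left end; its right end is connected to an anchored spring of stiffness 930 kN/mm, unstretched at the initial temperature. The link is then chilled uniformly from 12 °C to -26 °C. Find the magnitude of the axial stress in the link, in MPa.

σ ≈ 94.6 MPa (tensile)

Free thermal contraction: δ_free = αΔT L = 17.4×10⁻⁶ × 38 × 1525 = 1.008 mm.
With a force P in the spring, the elastic change of the link is PL/(AE) and that of the spring is P/k; compatibility requires their sum to equal δ_free.
P [ L/(AE) + 1/k ] = δ_free → P [ 1525/(2675×196×10³) + 1/(930×10³) ] = 1.008.
P = 1.008 / 3.984×10⁻⁶ = 253100 N.
σ = P/A = 253100/2675 = 94.62 MPa.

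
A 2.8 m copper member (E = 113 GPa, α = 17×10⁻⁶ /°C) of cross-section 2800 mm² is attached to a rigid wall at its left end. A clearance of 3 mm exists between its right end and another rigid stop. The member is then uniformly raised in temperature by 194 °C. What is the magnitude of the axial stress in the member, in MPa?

σ ≈ 252 MPa (compressive)

Unrestrained expansion: δ_free = αΔT L = 17×10⁻⁶ × 194 × 2800 = 9.234 mm.
After closing the 3 mm clearance, 9.234 − 3 = 6.234 mm of expansion remains to be suppressed by the wall.
Compatibility: PL/(AE) = 6.234 mm, so σ = P/A = E × (6.234/2800) = 251.6 MPa.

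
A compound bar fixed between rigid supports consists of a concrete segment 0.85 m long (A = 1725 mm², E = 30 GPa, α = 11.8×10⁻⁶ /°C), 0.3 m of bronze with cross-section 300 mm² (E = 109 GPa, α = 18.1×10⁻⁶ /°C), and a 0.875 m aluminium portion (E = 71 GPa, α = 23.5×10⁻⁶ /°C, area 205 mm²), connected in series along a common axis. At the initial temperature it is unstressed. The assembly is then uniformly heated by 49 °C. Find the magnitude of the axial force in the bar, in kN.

With the walls removed the bar would change length by δ_free = Σ αᵢΔT Lᵢ = 11.8×10⁻⁶×49×850 + 18.1×10⁻⁶×49×300 + 23.5×10⁻⁶×49×875 = 1.765 mm.
The rigid supports impose zero overall length change; the single axial force P common to all segments must satisfy P Σ Lᵢ/(AᵢEᵢ) = δ_free.
Σ Lᵢ/(AᵢEᵢ) = 850/(1725×30×10³) + 300/(300×109×10³) + 875/(205×71×10³) = 8.572×10⁻⁵ mm/N.
So P = 1.765 / 8.572×10⁻⁵ = 20.59 kN, compressive.

P ≈ 20.6 kN (compressive)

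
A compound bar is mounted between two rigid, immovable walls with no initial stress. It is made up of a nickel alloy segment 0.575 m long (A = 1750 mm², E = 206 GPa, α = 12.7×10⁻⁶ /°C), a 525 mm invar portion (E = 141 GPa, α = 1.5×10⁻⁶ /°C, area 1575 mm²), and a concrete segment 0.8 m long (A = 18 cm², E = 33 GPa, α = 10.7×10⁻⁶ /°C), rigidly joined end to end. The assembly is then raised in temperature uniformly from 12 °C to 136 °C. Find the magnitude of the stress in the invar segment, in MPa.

With the walls removed the bar would change length by δ_free = Σ αᵢΔT Lᵢ = 12.7×10⁻⁶×124×575 + 1.5×10⁻⁶×124×525 + 10.7×10⁻⁶×124×800 = 2.065 mm.
The walls prevent any net length change, so an axial force P (same in every segment) develops. Compatibility: P · Σ Lᵢ/(AᵢEᵢ) = δ_free.
Σ Lᵢ/(AᵢEᵢ) = 575/(1750×206×10³) + 525/(1575×141×10³) + 800/(1800×33×10³) = 1.743×10⁻⁵ mm/N.
Hence P = δ_free / Σ(L/AE) = 2.065/1.743×10⁻⁵ = 118.5 kN (compressive).
σ_{invar} = P / A = 118500 / 1575 = 75.22 MPa.

σ ≈ 75.2 MPa (compressive)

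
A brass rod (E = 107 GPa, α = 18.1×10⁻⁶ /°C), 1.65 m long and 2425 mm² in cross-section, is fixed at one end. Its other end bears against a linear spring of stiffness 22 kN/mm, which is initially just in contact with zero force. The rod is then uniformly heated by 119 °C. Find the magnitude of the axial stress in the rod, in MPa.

If the spring were absent the rod would lengthen by αΔT L = 18.1×10⁻⁶ × 119 × 1650 = 3.554 mm.
With a force P in the spring, the elastic change of the rod is PL/(AE) and that of the spring is P/k; compatibility requires their sum to equal δ_free.
So P = δ_free / [L/(AE) + 1/k] = 3.554 / [ 1650/(2425×107×10³) + 1/(22×10³) ].
P = 3.554 / 5.181×10⁻⁵ = 68590 N.
σ = P/A = 68590/2425 = 28.28 MPa.

σ ≈ 28.3 MPa (compressive)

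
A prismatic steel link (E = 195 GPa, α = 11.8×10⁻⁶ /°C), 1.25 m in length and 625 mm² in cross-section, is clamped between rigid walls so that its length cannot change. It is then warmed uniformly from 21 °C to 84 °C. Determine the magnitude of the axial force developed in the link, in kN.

P ≈ 90.6 kN (compressive)

The ends cannot move, so σ = EαΔT = 195×10³ × 11.8×10⁻⁶ × 63 = 145 MPa.
Then P = σA = 145 × 625 mm² = 90.6 kN, compressive.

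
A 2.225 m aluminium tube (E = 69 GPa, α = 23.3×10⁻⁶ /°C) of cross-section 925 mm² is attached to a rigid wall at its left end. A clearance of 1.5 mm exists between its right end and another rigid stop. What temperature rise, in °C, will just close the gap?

The gap closes when αΔT L = 1.5 mm, since the tube is still unstressed at that instant.
ΔT = 1.5 / (23.3×10⁻⁶ × 2225) = 28.93 °C.

ΔT ≈ 28.9 °C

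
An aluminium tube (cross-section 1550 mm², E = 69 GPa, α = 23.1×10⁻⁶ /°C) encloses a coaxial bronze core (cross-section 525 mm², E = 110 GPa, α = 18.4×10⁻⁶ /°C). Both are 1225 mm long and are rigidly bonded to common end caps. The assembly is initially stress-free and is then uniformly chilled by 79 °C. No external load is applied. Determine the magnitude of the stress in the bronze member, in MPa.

Equilibrium of a rigid end plate with no external load gives equal and opposite internal forces ±P in the two members. Since α_{aluminium} > α_{bronze}, cooling drives the aluminium into tension and the bronze into compression.
Setting the final lengths equal and cancelling L: (α₁ − α₂)ΔT = P/(A₁E₁) + P/(A₂E₂).
|α₁ − α₂|·ΔT = 4.7×10⁻⁶ × 79 = 0.0003713.
1/(A₁E₁) + 1/(A₂E₂) = 1/(1550×69×10³) + 1/(525×110×10³) = 2.667×10⁻⁸ N⁻¹.
So P = 0.0003713 / 2.667×10⁻⁸ = 13.92 kN.
σ_{bronze} = P/A₂ = 13920/525 = 26.52 MPa, compressive.

σ ≈ 26.5 MPa (compressive)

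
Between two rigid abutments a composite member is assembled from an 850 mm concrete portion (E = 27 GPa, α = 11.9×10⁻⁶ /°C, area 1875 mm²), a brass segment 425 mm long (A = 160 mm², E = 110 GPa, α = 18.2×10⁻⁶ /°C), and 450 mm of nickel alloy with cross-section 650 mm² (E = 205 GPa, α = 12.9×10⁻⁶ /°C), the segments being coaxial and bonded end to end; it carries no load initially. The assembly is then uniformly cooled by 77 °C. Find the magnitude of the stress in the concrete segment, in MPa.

With the walls removed the bar would change length by δ_free = Σ αᵢΔT Lᵢ = 11.9×10⁻⁶×77×850 + 18.2×10⁻⁶×77×425 + 12.9×10⁻⁶×77×450 = 1.821 mm.
Since the ends are fixed, an axial force P builds up, equal in every segment, with P · Σ Lᵢ/(AᵢEᵢ) = δ_free.
The series flexibility is Σ Lᵢ/(AᵢEᵢ) = 850/(1875×27×10³) + 425/(160×110×10³) + 450/(650×205×10³) = 4.431×10⁻⁵ mm/N.
So P = 1.821 / 4.431×10⁻⁵ = 41.1 kN, tensile.
σ_{concrete} = P / A = 41100 / 1875 = 21.92 MPa.

σ ≈ 21.9 MPa (tensile)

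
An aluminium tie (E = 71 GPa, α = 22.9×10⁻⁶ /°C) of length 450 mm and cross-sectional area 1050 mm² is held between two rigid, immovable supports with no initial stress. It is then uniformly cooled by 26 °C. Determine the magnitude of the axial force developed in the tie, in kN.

Full restraint means ε = 0, so the stress is σ = EαΔT = 71×10³ × 22.9×10⁻⁶ × 26 = 42.27 MPa.
Then P = σA = 42.27 × 1050 mm² = 44.39 kN, tensile.

P ≈ 44.4 kN (tensile)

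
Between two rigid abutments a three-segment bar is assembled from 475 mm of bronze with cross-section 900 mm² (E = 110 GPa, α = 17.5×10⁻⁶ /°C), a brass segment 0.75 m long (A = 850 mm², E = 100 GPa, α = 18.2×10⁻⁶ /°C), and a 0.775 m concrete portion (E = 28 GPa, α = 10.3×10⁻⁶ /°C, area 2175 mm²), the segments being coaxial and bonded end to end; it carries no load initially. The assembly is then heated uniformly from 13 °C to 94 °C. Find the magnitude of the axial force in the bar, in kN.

P ≈ 92.1 kN (compressive)

If the supports were absent, the total length change would be Σ αᵢΔT Lᵢ = 17.5×10⁻⁶×81×475 + 18.2×10⁻⁶×81×750 + 10.3×10⁻⁶×81×775 = 2.426 mm.
The walls prevent any net length change, so an axial force P (same in every segment) develops. Compatibility: P · Σ Lᵢ/(AᵢEᵢ) = δ_free.
Σ Lᵢ/(AᵢEᵢ) = 475/(900×110×10³) + 750/(850×100×10³) + 775/(2175×28×10³) = 2.635×10⁻⁵ mm/N.
So P = 2.426 / 2.635×10⁻⁵ = 92.06 kN, compressive.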